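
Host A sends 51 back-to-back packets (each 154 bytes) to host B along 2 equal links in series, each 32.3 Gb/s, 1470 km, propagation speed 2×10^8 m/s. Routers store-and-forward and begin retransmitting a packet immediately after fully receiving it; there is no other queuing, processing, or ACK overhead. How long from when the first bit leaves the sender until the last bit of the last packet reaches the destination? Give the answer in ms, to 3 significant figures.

14.7 ms

Per-hop transmission t_tx = L/R = 1232/3.23e+10 = 3.81424e-05 ms.
Per-hop propagation t_prop = 1470000/200000000 = 7.35 ms.
Pipeline fill: first packet needs 2·t_tx to clear all hops; remaining 50 packets each add one t_tx.
Total = (2+51-1)·t_tx + 2·t_prop = 52·3.81424e-05 + 2·7.35 = 14.7 ms.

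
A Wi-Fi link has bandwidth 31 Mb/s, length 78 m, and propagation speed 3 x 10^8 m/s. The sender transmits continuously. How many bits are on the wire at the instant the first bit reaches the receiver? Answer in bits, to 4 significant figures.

8.060 bits

Propagation delay = 78 / 300000000 = 2.6e-07 s.
BDP = R × t_prop = 31000000 × 2.6e-07 = 8.06 bits.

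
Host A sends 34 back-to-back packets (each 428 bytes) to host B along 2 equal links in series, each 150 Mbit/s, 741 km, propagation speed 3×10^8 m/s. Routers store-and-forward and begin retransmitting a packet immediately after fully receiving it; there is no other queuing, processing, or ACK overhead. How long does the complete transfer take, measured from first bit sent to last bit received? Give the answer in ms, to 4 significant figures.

5.739 ms

Per-hop transmission t_tx = L/R = 3424/150000000 = 0.0228267 ms.
Per-hop propagation t_prop = 741000/300000000 = 2.47 ms.
Pipeline fill: first packet needs 2·t_tx to clear all hops; remaining 33 packets each add one t_tx.
Total = (2+34-1)·t_tx + 2·t_prop = 35·0.0228267 + 2·2.47 = 5.739 ms.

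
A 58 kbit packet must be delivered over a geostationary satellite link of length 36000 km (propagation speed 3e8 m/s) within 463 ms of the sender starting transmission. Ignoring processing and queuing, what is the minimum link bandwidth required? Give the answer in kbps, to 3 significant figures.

Propagation delay = 36000000 / 300000000 = 120 ms.
Transmission budget = 463 − 120 = 343 ms.
R ≥ L / t_tx = 58000 bits / 0.343 s = 169 kbps.

169 kbps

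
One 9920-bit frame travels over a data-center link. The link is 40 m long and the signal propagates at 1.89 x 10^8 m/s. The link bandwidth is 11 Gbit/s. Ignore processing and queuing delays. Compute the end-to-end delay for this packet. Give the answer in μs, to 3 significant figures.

Transmission delay = L/R = 9920 / 11000000000 = 0.901818 μs.
Propagation delay = d/s = 40 m / 189000000 m/s = 0.21164 μs.
Total = 1.11 μs.

1.11 μs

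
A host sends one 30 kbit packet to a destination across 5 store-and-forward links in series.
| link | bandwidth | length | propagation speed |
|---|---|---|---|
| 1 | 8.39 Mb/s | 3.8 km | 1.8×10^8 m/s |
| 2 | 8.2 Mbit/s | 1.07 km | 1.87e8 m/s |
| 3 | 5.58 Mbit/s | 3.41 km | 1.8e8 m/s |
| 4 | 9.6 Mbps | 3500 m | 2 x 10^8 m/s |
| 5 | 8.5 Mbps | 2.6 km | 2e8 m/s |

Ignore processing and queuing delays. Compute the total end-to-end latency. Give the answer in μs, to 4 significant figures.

19340 μs

L = 30000 bits.
Transmission delays (L/R per hop): 3575.69, 3658.54, 5376.34, 3125, 3529.41 μs; sum = 19265 μs.
Propagation delays (d/s per hop): 21.1111, 5.72193, 18.9444, 17.5, 13 μs; sum = 76.2775 μs.
End-to-end = 19340 μs.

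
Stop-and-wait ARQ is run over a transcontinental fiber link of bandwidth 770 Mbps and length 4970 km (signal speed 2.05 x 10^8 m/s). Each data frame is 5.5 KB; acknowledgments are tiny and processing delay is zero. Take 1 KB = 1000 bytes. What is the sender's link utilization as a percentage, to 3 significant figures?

t_tx = L/R = 44000/770000000 = 5.71429e-05 s.
t_prop = 4970000/2.05e+08 = 0.0242439 s; RTT = 0.0484878 s.
Cycle = t_tx + RTT = 0.0485449 s.
Utilization = t_tx / cycle = 5.71429e-05/0.0485449 = 0.118 %.

0.118 %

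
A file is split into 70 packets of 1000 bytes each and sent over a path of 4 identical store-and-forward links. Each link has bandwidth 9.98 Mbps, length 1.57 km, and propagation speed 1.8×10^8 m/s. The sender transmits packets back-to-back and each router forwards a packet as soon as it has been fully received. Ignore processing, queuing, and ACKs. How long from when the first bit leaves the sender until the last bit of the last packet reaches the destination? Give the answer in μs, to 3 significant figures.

58600 μs

Per-hop transmission t_tx = L/R = 8000/9980000 = 801.603 μs.
Per-hop propagation t_prop = 1570/180000000 = 8.72222 μs.
Pipeline fill: first packet needs 4·t_tx to clear all hops; remaining 69 packets each add one t_tx.
Total = (4+70-1)·t_tx + 4·t_prop = 73·801.603 + 4·8.72222 = 58600 μs.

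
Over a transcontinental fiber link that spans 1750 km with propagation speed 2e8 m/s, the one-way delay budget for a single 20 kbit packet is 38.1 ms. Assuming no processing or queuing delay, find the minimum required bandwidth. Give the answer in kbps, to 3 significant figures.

Propagation delay = 1750000 / 200000000 = 8.75 ms.
Transmission budget = 38.1 − 8.75 = 29.35 ms.
R ≥ L / t_tx = 20000 bits / 0.02935 s = 681 kbps.

681 kbps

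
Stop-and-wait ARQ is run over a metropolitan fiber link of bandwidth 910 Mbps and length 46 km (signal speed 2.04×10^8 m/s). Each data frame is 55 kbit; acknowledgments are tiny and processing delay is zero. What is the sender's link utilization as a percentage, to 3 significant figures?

11.8 %

t_tx = L/R = 55000/910000000 = 6.04396e-05 s.
t_prop = 46000/204000000 = 0.00022549 s; RTT = 0.00045098 s.
Cycle = t_tx + RTT = 0.00051142 s.
Utilization = t_tx / cycle = 6.04396e-05/0.00051142 = 11.8 %.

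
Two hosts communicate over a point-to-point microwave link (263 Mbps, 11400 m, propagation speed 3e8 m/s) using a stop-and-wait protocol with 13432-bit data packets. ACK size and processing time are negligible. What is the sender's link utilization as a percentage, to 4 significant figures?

t_tx = L/R = 13432/263000000 = 5.10722e-05 s.
t_prop = 11400/300000000 = 3.8e-05 s; RTT = 7.6e-05 s.
Cycle = t_tx + RTT = 0.000127072 s.
Utilization = t_tx / cycle = 5.10722e-05/0.000127072 = 40.19 %.

40.19 %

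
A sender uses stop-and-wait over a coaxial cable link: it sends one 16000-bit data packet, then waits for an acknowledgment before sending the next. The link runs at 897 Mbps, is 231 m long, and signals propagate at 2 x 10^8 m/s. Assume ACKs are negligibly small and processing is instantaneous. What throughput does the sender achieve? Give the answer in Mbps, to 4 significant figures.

t_tx = L/R = 16000/897000000 = 1.78372e-05 s.
t_prop = 231/200000000 = 1.155e-06 s; RTT = 2.31e-06 s.
Cycle = t_tx + RTT = 2.01472e-05 s.
Throughput = L / cycle = 16000 / 2.01472e-05 = 794.2 Mbps.

794.2 Mbps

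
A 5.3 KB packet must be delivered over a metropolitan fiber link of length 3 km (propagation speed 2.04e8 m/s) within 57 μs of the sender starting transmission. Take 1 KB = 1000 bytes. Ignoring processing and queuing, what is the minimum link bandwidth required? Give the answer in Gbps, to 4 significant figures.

1.003 Gbps

L = 42400 bits.
Propagation delay = 3000 / 204000000 = 14.7059 μs.
Transmission budget = 57 − 14.7059 = 42.2941 μs.
R ≥ L / t_tx = 42400 bits / 4.22941e-05 s = 1.003 Gbps.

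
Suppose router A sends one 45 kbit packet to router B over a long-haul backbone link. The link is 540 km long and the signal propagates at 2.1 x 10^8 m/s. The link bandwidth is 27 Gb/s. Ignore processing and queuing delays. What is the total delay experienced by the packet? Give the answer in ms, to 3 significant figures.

L = 45000 bits.
Transmission delay = L/R = 45000 / 27000000000 = 0.00166667 ms.
Propagation delay = d/s = 540000 m / 210000000 m/s = 2.57143 ms.
Total = 2.57 ms.

2.57 ms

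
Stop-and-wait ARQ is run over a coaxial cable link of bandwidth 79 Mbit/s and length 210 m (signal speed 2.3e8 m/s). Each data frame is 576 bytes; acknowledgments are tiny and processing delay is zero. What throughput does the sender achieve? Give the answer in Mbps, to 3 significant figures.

76.6 Mbps

t_tx = L/R = 4608/79000000 = 5.83291e-05 s.
t_prop = 210/2.3e+08 = 9.13043e-07 s; RTT = 1.82609e-06 s.
Cycle = t_tx + RTT = 6.01552e-05 s.
Throughput = L / cycle = 4608 / 6.01552e-05 = 76.6 Mbps.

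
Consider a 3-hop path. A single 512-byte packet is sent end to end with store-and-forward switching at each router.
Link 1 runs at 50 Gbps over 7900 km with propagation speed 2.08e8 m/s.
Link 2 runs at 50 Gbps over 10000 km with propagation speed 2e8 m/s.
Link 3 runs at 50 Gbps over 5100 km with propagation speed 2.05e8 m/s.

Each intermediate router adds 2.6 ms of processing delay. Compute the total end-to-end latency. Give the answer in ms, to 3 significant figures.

L = 512 × 8 = 4096 bits.
Transmission delay per hop = L/R = 4096/50000000000 = 8.192e-05 ms; 3 hops → 0.00024576 ms.
Propagation delays (d/s per hop): 37.9808, 50, 24.878 ms; sum = 112.859 ms.
Processing at 2 router(s): 2 × 2.6 ms = 5.2 ms.
End-to-end = 118 ms.

118 ms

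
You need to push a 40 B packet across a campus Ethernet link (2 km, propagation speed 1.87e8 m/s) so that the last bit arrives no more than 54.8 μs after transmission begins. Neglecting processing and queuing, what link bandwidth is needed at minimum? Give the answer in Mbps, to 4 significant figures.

7.255 Mbps

L = 320 bits.
Propagation delay = 2000 / 187000000 = 10.6952 μs.
Transmission budget = 54.8 − 10.6952 = 44.1048 μs.
R ≥ L / t_tx = 320 bits / 4.41048e-05 s = 7.255 Mbps.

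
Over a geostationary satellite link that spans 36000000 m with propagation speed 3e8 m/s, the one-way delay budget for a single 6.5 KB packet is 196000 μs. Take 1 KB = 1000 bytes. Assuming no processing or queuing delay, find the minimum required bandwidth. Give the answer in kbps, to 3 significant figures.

L = 52000 bits.
Propagation delay = 36000000 / 300000000 = 120000 μs.
Transmission budget = 196000 − 120000 = 76000 μs.
R ≥ L / t_tx = 52000 bits / 0.076 s = 684 kbps.

684 kbps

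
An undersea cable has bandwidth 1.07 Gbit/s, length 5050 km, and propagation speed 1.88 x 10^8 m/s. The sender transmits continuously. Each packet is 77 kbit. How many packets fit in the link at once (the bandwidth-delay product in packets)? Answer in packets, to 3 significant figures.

Propagation delay = 5050000 / 188000000 = 0.0268617 s.
BDP = R × t_prop = 1.07e+09 × 0.0268617 = 28742000 bits.
In packets of 77000 bits: 373 packets.

373 packets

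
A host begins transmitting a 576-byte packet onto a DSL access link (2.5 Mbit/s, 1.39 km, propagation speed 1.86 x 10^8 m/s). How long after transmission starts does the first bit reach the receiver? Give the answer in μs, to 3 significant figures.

7.47 μs

First bit experiences only propagation delay: d/s = 1390/186000000 = 7.47 μs.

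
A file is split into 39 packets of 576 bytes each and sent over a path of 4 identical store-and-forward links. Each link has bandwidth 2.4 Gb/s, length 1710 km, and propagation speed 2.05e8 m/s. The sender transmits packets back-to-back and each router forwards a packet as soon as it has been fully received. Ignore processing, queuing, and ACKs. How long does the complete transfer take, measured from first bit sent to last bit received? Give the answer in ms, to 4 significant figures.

Per-hop transmission t_tx = L/R = 4608/2400000000 = 0.00192 ms.
Per-hop propagation t_prop = 1710000/2.05e+08 = 8.34146 ms.
Pipeline fill: first packet needs 4·t_tx to clear all hops; remaining 38 packets each add one t_tx.
Total = (4+39-1)·t_tx + 4·t_prop = 42·0.00192 + 4·8.34146 = 33.45 ms.

33.45 ms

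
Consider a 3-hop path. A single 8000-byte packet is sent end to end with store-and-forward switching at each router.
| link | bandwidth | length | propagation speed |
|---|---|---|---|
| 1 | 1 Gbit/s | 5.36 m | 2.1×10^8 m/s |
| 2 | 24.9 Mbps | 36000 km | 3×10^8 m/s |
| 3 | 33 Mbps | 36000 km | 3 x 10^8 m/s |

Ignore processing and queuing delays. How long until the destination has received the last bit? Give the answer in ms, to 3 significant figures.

L = 8000 × 8 = 64000 bits.
Transmission delays (L/R per hop): 0.064, 2.57028, 1.93939 ms; sum = 4.57368 ms.
Propagation delays (d/s per hop): 2.55238e-05, 120, 120 ms; sum = 240 ms.
End-to-end = 245 ms.

245 ms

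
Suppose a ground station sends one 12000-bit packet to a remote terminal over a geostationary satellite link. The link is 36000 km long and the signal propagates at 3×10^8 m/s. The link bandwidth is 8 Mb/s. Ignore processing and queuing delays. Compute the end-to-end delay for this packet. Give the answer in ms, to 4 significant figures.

Transmission delay = L/R = 12000 / 8000000 = 1.5 ms.
Propagation delay = d/s = 36000000 m / 300000000 m/s = 120 ms.
Total = 121.5 ms.

121.5 ms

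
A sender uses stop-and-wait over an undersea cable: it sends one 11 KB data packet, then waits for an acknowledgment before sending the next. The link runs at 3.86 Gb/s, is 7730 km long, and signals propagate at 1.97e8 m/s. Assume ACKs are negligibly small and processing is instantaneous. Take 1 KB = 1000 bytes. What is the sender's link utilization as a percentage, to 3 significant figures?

0.0290 %

t_tx = L/R = 88000/3860000000 = 2.27979e-05 s.
t_prop = 7730000/197000000 = 0.0392386 s; RTT = 0.0784772 s.
Cycle = t_tx + RTT = 0.0785 s.
Utilization = t_tx / cycle = 2.27979e-05/0.0785 = 0.0290 %.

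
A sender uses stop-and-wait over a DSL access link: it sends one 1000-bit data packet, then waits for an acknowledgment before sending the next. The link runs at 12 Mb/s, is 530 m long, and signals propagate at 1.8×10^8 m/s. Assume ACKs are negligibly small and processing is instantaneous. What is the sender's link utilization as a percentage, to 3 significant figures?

t_tx = L/R = 1000/12000000 = 8.33333e-05 s.
t_prop = 530/180000000 = 2.94444e-06 s; RTT = 5.88889e-06 s.
Cycle = t_tx + RTT = 8.92222e-05 s.
Utilization = t_tx / cycle = 8.33333e-05/8.92222e-05 = 93.4 %.

93.4 %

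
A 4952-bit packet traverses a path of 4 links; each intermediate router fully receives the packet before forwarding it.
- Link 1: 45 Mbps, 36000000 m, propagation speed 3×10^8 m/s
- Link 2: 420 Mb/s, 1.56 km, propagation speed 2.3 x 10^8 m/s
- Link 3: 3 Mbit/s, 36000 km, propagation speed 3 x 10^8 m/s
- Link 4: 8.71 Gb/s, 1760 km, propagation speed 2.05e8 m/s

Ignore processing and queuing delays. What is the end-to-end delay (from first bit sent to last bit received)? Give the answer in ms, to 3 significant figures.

Transmission delays (L/R per hop): 0.110044, 0.0117905, 1.65067, 0.000568542 ms; sum = 1.77307 ms.
Propagation delays (d/s per hop): 120, 0.00678261, 120, 8.58537 ms; sum = 248.592 ms.
End-to-end = 250 ms.

250 ms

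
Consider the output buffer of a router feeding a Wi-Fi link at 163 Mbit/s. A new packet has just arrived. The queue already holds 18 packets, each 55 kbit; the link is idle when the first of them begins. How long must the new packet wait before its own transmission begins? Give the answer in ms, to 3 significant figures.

6.07 ms

Each queued packet: L/R = 55000/163000000 = 0.337423 ms.
18 queued → 6.07362 ms.
Queuing delay = 6.07 ms.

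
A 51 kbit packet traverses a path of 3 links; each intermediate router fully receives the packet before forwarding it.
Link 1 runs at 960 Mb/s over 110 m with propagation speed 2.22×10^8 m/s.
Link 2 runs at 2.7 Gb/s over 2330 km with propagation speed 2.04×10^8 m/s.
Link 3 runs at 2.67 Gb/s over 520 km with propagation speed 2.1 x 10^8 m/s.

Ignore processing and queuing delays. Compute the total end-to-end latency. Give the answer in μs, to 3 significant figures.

L = 51000 bits.
Transmission delays (L/R per hop): 53.125, 18.8889, 19.1011 μs; sum = 91.115 μs.
Propagation delays (d/s per hop): 0.495495, 11421.6, 2476.19 μs; sum = 13898.3 μs.
End-to-end = 14000 μs.

14000 μs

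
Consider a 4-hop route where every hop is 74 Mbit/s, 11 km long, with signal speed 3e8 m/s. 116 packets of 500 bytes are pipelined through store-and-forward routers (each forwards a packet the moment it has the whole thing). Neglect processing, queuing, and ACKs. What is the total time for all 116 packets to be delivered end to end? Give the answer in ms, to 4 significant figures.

Per-hop transmission t_tx = L/R = 4000/74000000 = 0.0540541 ms.
Per-hop propagation t_prop = 11000/300000000 = 0.0366667 ms.
Pipeline fill: first packet needs 4·t_tx to clear all hops; remaining 115 packets each add one t_tx.
Total = (4+116-1)·t_tx + 4·t_prop = 119·0.0540541 + 4·0.0366667 = 6.579 ms.

6.579 ms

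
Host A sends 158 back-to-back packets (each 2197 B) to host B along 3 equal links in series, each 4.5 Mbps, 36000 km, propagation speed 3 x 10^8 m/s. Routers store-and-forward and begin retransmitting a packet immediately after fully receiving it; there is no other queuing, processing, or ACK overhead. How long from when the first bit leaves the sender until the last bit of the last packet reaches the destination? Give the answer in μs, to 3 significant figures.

985000 μs

Per-hop transmission t_tx = L/R = 17576/4500000 = 3905.78 μs.
Per-hop propagation t_prop = 36000000/300000000 = 120000 μs.
Pipeline fill: first packet needs 3·t_tx to clear all hops; remaining 157 packets each add one t_tx.
Total = (3+158-1)·t_tx + 3·t_prop = 160·3905.78 + 3·120000 = 985000 μs.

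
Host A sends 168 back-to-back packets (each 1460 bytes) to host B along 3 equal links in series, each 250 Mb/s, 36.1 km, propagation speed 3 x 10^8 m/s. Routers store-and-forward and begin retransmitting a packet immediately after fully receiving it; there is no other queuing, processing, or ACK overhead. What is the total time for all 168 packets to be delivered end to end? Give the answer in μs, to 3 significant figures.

8300 μs

Per-hop transmission t_tx = L/R = 11680/250000000 = 46.72 μs.
Per-hop propagation t_prop = 36100/300000000 = 120.333 μs.
Pipeline fill: first packet needs 3·t_tx to clear all hops; remaining 167 packets each add one t_tx.
Total = (3+168-1)·t_tx + 3·t_prop = 170·46.72 + 3·120.333 = 8300 μs.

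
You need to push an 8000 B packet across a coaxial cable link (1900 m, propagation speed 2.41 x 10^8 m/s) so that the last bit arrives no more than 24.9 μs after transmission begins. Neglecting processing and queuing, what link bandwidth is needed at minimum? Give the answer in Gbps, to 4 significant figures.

L = 64000 bits.
Propagation delay = 1900 / 241000000 = 7.88382 μs.
Transmission budget = 24.9 − 7.88382 = 17.0162 μs.
R ≥ L / t_tx = 64000 bits / 1.70162e-05 s = 3.761 Gbps.

3.761 Gbps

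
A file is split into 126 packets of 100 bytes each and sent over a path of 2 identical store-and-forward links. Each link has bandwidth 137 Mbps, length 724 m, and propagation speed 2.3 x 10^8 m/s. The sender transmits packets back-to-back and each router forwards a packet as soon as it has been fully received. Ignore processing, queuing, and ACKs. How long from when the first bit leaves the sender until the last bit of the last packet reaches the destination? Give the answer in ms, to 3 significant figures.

Per-hop transmission t_tx = L/R = 800/137000000 = 0.00583942 ms.
Per-hop propagation t_prop = 724/2.3e+08 = 0.00314783 ms.
Pipeline fill: first packet needs 2·t_tx to clear all hops; remaining 125 packets each add one t_tx.
Total = (2+126-1)·t_tx + 2·t_prop = 127·0.00583942 + 2·0.00314783 = 0.748 ms.

0.748 ms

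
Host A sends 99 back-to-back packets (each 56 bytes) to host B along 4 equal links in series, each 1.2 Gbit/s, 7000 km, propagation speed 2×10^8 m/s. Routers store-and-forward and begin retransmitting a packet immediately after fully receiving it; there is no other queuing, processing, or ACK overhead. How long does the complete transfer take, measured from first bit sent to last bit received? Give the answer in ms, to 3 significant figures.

140 ms

Per-hop transmission t_tx = L/R = 448/1200000000 = 0.000373333 ms.
Per-hop propagation t_prop = 7000000/200000000 = 35 ms.
Pipeline fill: first packet needs 4·t_tx to clear all hops; remaining 98 packets each add one t_tx.
Total = (4+99-1)·t_tx + 4·t_prop = 102·0.000373333 + 4·35 = 140 ms.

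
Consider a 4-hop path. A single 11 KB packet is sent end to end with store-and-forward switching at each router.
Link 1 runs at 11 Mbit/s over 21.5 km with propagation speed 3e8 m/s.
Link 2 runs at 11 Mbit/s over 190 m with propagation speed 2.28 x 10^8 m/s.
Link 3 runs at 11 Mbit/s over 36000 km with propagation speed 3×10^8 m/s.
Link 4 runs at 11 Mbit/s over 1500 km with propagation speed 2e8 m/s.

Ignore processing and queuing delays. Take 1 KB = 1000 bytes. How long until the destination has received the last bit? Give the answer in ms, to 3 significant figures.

L = 88000 bits.
Transmission delay per hop = L/R = 88000/11000000 = 8 ms; 4 hops → 32 ms.
Propagation delays (d/s per hop): 0.0716667, 0.000833333, 120, 7.5 ms; sum = 127.573 ms.
End-to-end = 160 ms.

160 ms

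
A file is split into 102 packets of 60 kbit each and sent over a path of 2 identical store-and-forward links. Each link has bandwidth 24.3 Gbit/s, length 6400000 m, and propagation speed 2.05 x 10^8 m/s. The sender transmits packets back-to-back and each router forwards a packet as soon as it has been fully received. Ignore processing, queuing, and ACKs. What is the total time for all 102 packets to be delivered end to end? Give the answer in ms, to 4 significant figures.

62.69 ms

Per-hop transmission t_tx = L/R = 60000/24300000000 = 0.00246914 ms.
Per-hop propagation t_prop = 6400000/2.05e+08 = 31.2195 ms.
Pipeline fill: first packet needs 2·t_tx to clear all hops; remaining 101 packets each add one t_tx.
Total = (2+102-1)·t_tx + 2·t_prop = 103·0.00246914 + 2·31.2195 = 62.69 ms.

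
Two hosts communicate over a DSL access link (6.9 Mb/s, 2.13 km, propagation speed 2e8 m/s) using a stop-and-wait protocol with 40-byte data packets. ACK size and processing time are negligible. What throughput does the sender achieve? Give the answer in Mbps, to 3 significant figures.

4.73 Mbps

t_tx = L/R = 320/6900000 = 4.63768e-05 s.
t_prop = 2130/200000000 = 1.065e-05 s; RTT = 2.13e-05 s.
Cycle = t_tx + RTT = 6.76768e-05 s.
Throughput = L / cycle = 320 / 6.76768e-05 = 4.73 Mbps.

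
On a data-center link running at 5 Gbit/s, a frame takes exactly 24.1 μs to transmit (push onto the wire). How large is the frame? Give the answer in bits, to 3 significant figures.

L = R × t_tx = 5000000000 b/s × 2.41e-05 s = 120500 bits.

121000 bits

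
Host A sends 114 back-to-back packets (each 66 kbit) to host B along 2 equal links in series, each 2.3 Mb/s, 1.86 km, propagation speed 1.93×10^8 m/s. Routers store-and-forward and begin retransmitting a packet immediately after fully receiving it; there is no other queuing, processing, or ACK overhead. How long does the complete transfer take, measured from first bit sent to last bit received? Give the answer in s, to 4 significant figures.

3.300 s

Per-hop transmission t_tx = L/R = 66000/2300000 = 0.0286957 s.
Per-hop propagation t_prop = 1860/193000000 = 9.63731e-06 s.
Pipeline fill: first packet needs 2·t_tx to clear all hops; remaining 113 packets each add one t_tx.
Total = (2+114-1)·t_tx + 2·t_prop = 115·0.0286957 + 2·9.63731e-06 = 3.300 s.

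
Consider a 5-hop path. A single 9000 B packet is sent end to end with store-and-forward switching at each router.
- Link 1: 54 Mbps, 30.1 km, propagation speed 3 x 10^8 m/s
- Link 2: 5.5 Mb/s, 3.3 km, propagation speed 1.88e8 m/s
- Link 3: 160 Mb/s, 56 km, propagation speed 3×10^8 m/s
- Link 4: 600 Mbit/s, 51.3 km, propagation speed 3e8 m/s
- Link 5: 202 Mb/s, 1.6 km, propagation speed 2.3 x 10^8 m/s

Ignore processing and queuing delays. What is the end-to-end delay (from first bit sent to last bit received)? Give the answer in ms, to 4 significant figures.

15.83 ms

L = 9000 × 8 = 72000 bits.
Transmission delays (L/R per hop): 1.33333, 13.0909, 0.45, 0.12, 0.356436 ms; sum = 15.3507 ms.
Propagation delays (d/s per hop): 0.100333, 0.0175532, 0.186667, 0.171, 0.00695652 ms; sum = 0.48251 ms.
End-to-end = 15.83 ms.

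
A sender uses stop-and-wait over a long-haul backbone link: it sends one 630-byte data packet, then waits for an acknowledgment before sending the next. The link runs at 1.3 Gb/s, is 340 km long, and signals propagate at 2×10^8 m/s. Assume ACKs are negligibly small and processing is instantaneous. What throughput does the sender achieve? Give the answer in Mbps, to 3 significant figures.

1.48 Mbps

t_tx = L/R = 5040/1300000000 = 3.87692e-06 s.
t_prop = 340000/200000000 = 0.0017 s; RTT = 0.0034 s.
Cycle = t_tx + RTT = 0.00340388 s.
Throughput = L / cycle = 5040 / 0.00340388 = 1.48 Mbps.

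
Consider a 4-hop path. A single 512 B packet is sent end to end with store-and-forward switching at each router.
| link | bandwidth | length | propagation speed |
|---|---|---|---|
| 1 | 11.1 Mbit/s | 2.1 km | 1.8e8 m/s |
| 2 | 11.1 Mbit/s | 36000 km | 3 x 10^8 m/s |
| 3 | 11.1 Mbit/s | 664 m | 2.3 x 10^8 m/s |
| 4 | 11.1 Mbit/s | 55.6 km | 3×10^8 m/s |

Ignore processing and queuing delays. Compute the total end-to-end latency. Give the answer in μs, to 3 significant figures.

L = 512 × 8 = 4096 bits.
Transmission delay per hop = L/R = 4096/11100000 = 369.009 μs; 4 hops → 1476.04 μs.
Propagation delays (d/s per hop): 11.6667, 120000, 2.88696, 185.333 μs; sum = 120200 μs.
End-to-end = 122000 μs.

122000 μs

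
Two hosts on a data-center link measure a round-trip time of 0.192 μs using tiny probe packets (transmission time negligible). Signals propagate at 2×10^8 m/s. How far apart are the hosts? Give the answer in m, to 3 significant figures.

19.2 m

One-way propagation = RTT/2 = 0.096 μs.
d = s × t = 200000000 × 9.6e-08 = 19.2 m.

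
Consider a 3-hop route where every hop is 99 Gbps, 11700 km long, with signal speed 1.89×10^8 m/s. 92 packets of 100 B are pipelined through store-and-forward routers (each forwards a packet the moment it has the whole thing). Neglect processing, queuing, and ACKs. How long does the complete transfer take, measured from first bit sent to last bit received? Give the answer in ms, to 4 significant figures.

Per-hop transmission t_tx = L/R = 800/99000000000 = 8.08081e-06 ms.
Per-hop propagation t_prop = 11700000/189000000 = 61.9048 ms.
Pipeline fill: first packet needs 3·t_tx to clear all hops; remaining 91 packets each add one t_tx.
Total = (3+92-1)·t_tx + 3·t_prop = 94·8.08081e-06 + 3·61.9048 = 185.7 ms.

185.7 ms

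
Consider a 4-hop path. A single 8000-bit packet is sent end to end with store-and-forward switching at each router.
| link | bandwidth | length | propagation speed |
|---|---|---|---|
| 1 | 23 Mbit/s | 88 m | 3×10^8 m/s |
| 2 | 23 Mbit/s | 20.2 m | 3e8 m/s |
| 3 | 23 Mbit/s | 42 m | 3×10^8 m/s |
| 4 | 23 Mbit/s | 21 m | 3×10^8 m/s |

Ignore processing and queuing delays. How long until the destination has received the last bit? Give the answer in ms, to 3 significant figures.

Transmission delay per hop = L/R = 8000/23000000 = 0.347826 ms; 4 hops → 1.3913 ms.
Propagation delays (d/s per hop): 0.000293333, 6.73333e-05, 0.00014, 7e-05 ms; sum = 0.000570667 ms.
End-to-end = 1.39 ms.

1.39 ms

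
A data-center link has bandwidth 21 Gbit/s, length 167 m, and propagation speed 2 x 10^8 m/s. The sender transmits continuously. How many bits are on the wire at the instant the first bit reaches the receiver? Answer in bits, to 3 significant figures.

17500 bits

Propagation delay = 167 / 200000000 = 8.35e-07 s.
BDP = R × t_prop = 21000000000 × 8.35e-07 = 17535 bits.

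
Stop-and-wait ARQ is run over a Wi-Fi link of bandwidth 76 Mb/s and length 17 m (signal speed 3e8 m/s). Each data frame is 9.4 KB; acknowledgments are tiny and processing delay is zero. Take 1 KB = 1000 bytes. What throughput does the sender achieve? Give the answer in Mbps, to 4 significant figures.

75.99 Mbps

t_tx = L/R = 75200/76000000 = 0.000989474 s.
t_prop = 17/300000000 = 5.66667e-08 s; RTT = 1.13333e-07 s.
Cycle = t_tx + RTT = 0.000989587 s.
Throughput = L / cycle = 75200 / 0.000989587 = 75.99 Mbps.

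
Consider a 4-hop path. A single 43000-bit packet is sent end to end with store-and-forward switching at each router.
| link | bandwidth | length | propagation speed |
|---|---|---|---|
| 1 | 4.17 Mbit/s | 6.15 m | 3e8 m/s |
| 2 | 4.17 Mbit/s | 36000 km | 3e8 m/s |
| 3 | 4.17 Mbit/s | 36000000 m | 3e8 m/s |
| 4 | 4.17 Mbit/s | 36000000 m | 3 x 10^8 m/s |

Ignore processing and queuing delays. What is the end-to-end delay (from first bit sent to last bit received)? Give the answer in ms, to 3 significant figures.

Transmission delay per hop = L/R = 43000/4170000 = 10.3118 ms; 4 hops → 41.247 ms.
Propagation delays (d/s per hop): 2.05e-05, 120, 120, 120 ms; sum = 360 ms.
End-to-end = 401 ms.

401 ms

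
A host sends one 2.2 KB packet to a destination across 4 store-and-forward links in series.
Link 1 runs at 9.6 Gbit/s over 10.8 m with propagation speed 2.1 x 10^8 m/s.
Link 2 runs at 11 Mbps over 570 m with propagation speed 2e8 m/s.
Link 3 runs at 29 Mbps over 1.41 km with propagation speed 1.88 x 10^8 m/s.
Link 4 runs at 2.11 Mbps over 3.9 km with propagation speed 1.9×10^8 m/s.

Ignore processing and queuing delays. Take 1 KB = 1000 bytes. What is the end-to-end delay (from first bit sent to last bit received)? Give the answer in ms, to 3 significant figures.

L = 17600 bits.
Transmission delays (L/R per hop): 0.00183333, 1.6, 0.606897, 8.34123 ms; sum = 10.55 ms.
Propagation delays (d/s per hop): 5.14286e-05, 0.00285, 0.0075, 0.0205263 ms; sum = 0.0309277 ms.
End-to-end = 10.6 ms.

10.6 ms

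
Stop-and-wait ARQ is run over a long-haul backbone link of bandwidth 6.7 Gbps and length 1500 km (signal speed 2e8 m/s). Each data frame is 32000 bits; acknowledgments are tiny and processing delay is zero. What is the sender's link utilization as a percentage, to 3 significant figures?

0.0318 %

t_tx = L/R = 32000/6700000000 = 4.77612e-06 s.
t_prop = 1500000/200000000 = 0.0075 s; RTT = 0.015 s.
Cycle = t_tx + RTT = 0.0150048 s.
Utilization = t_tx / cycle = 4.77612e-06/0.0150048 = 0.0318 %.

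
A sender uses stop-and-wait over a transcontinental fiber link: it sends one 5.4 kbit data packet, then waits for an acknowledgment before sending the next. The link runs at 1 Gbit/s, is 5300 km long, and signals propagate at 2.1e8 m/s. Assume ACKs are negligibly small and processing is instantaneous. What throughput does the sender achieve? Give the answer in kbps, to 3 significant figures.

t_tx = L/R = 5400/1000000000 = 5.4e-06 s.
t_prop = 5300000/210000000 = 0.0252381 s; RTT = 0.0504762 s.
Cycle = t_tx + RTT = 0.0504816 s.
Throughput = L / cycle = 5400 / 0.0504816 = 107 kbps.

107 kbps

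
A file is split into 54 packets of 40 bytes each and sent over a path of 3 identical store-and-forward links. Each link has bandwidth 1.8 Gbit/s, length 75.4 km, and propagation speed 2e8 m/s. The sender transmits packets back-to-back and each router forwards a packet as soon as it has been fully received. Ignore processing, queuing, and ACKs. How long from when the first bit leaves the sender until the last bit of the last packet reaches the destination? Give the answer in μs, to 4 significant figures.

1141 μs

Per-hop transmission t_tx = L/R = 320/1800000000 = 0.177778 μs.
Per-hop propagation t_prop = 75400/200000000 = 377 μs.
Pipeline fill: first packet needs 3·t_tx to clear all hops; remaining 53 packets each add one t_tx.
Total = (3+54-1)·t_tx + 3·t_prop = 56·0.177778 + 3·377 = 1141 μs.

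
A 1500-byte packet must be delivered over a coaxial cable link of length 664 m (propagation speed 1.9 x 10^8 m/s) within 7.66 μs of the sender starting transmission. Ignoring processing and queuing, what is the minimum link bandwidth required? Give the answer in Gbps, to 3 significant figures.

L = 12000 bits.
Propagation delay = 664 / 190000000 = 3.49474 μs.
Transmission budget = 7.66 − 3.49474 = 4.16526 μs.
R ≥ L / t_tx = 12000 bits / 4.16526e-06 s = 2.88 Gbps.

2.88 Gbps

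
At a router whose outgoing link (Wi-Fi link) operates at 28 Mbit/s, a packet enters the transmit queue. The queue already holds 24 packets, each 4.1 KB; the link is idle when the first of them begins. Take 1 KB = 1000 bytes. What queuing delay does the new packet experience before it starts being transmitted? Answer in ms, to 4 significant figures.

28.11 ms

Each queued packet: L/R = 32800/28000000 = 1.17143 ms.
24 queued → 28.1143 ms.
Queuing delay = 28.11 ms.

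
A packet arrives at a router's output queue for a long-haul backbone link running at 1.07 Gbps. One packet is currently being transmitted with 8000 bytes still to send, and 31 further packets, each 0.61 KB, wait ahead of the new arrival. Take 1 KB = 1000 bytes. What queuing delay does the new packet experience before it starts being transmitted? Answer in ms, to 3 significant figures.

Each queued packet: L/R = 4880/1.07e+09 = 0.00456075 ms.
31 queued → 0.141383 ms.
Plus remaining 64000 bits of current packet: 0.0598131 ms.
Queuing delay = 0.201 ms.

0.201 ms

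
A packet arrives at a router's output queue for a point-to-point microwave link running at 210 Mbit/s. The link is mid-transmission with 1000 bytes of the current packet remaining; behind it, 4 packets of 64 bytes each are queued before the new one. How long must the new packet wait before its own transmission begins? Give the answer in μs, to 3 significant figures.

Each queued packet: L/R = 512/210000000 = 2.4381 μs.
4 queued → 9.75238 μs.
Plus remaining 8000 bits of current packet: 38.0952 μs.
Queuing delay = 47.8 μs.

47.8 μs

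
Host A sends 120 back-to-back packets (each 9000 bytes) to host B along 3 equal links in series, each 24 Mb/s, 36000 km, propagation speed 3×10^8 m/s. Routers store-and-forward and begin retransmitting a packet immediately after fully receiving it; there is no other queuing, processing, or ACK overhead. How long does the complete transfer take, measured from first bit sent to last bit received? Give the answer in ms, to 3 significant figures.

726 ms

Per-hop transmission t_tx = L/R = 72000/24000000 = 3 ms.
Per-hop propagation t_prop = 36000000/300000000 = 120 ms.
Pipeline fill: first packet needs 3·t_tx to clear all hops; remaining 119 packets each add one t_tx.
Total = (3+120-1)·t_tx + 3·t_prop = 122·3 + 3·120 = 726 ms.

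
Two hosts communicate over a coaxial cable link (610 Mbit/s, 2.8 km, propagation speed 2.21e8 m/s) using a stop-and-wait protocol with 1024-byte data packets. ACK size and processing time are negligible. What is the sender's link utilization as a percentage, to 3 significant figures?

34.6 %

t_tx = L/R = 8192/610000000 = 1.34295e-05 s.
t_prop = 2800/221000000 = 1.26697e-05 s; RTT = 2.53394e-05 s.
Cycle = t_tx + RTT = 3.87689e-05 s.
Utilization = t_tx / cycle = 1.34295e-05/3.87689e-05 = 34.6 %.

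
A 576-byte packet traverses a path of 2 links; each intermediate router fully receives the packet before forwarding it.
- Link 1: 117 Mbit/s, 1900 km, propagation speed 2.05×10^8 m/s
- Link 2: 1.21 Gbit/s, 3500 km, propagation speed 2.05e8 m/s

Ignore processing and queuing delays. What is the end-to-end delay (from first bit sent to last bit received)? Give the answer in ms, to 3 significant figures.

26.4 ms

L = 576 × 8 = 4608 bits.
Transmission delays (L/R per hop): 0.0393846, 0.00380826 ms; sum = 0.0431929 ms.
Propagation delays (d/s per hop): 9.26829, 17.0732 ms; sum = 26.3415 ms.
End-to-end = 26.4 ms.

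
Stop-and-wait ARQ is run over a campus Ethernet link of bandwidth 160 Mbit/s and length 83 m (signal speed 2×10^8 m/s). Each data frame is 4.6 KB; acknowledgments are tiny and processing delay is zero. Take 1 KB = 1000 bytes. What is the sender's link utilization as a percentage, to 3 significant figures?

t_tx = L/R = 36800/160000000 = 0.00023 s.
t_prop = 83/200000000 = 4.15e-07 s; RTT = 8.3e-07 s.
Cycle = t_tx + RTT = 0.00023083 s.
Utilization = t_tx / cycle = 0.00023/0.00023083 = 99.6 %.

99.6 %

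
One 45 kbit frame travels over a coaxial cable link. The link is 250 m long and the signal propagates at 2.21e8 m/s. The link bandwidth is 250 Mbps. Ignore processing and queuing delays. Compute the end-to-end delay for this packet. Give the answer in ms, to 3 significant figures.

0.181 ms

L = 45000 bits.
Transmission delay = L/R = 45000 / 250000000 = 0.18 ms.
Propagation delay = d/s = 250 m / 221000000 m/s = 0.00113122 ms.
Total = 0.181 ms.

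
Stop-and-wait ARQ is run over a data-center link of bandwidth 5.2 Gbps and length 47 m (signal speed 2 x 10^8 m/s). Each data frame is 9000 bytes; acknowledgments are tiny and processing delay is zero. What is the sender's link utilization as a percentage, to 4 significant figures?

t_tx = L/R = 72000/5200000000 = 1.38462e-05 s.
t_prop = 47/200000000 = 2.35e-07 s; RTT = 4.7e-07 s.
Cycle = t_tx + RTT = 1.43162e-05 s.
Utilization = t_tx / cycle = 1.38462e-05/1.43162e-05 = 96.72 %.

96.72 %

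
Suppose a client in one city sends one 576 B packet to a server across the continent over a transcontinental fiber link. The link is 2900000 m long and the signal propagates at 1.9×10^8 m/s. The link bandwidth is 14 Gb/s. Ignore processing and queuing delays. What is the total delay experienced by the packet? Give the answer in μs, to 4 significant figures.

L = 576 × 8 = 4608 bits.
Transmission delay = L/R = 4608 / 14000000000 = 0.329143 μs.
Propagation delay = d/s = 2900000 m / 190000000 m/s = 15263.2 μs.
Total = 15260 μs.

15260 μs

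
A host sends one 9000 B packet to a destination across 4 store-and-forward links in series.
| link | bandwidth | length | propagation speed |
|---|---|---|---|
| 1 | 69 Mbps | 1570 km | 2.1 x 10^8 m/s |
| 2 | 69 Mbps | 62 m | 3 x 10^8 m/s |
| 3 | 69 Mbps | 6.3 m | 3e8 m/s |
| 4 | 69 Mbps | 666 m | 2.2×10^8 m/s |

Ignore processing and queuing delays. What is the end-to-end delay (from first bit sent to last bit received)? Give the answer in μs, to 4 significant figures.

L = 9000 × 8 = 72000 bits.
Transmission delay per hop = L/R = 72000/69000000 = 1043.48 μs; 4 hops → 4173.91 μs.
Propagation delays (d/s per hop): 7476.19, 0.206667, 0.021, 3.02727 μs; sum = 7479.45 μs.
End-to-end = 11650 μs.

11650 μs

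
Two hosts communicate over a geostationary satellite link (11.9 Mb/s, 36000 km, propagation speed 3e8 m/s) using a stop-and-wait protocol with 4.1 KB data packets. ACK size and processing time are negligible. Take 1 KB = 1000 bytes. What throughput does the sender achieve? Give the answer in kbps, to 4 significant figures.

135.1 kbps

t_tx = L/R = 32800/11900000 = 0.0027563 s.
t_prop = 36000000/300000000 = 0.12 s; RTT = 0.24 s.
Cycle = t_tx + RTT = 0.242756 s.
Throughput = L / cycle = 32800 / 0.242756 = 135.1 kbps.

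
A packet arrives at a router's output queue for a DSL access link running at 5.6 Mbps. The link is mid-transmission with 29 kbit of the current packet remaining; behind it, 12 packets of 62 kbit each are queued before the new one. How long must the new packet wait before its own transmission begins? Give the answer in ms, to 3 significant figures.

138 ms

Each queued packet: L/R = 62000/5600000 = 11.0714 ms.
12 queued → 132.857 ms.
Plus remaining 29000 bits of current packet: 5.17857 ms.
Queuing delay = 138 ms.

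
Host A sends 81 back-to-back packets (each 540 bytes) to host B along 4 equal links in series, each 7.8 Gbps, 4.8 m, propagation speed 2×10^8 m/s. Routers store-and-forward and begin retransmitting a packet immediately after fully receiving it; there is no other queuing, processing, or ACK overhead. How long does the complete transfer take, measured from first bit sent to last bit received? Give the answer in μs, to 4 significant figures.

Per-hop transmission t_tx = L/R = 4320/7800000000 = 0.553846 μs.
Per-hop propagation t_prop = 4.8/200000000 = 0.024 μs.
Pipeline fill: first packet needs 4·t_tx to clear all hops; remaining 80 packets each add one t_tx.
Total = (4+81-1)·t_tx + 4·t_prop = 84·0.553846 + 4·0.024 = 46.62 μs.

46.62 μs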